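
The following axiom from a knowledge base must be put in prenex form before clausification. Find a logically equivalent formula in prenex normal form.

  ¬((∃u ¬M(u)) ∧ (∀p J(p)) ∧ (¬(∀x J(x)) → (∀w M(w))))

First replace A → B with ¬A ∨ B.
  ¬((∃u ¬M(u)) ∧ (∀p J(p)) ∧ (¬¬(∀x J(x)) ∨ (∀w M(w))))
Push ¬ through the quantifiers and connectives to reach negation normal form:
  (∀u M(u)) ∨ (∃p ¬J(p)) ∨ (∃x ¬J(x)) ∧ (∃w ¬M(w))
All bound variables are already distinct, so no renaming is needed.
Extract every quantifier outward, since the variables are now distinct and don't occur free across branches:
  ∀u ∃p ∃x ∃w (M(u) ∨ ¬J(p) ∨ ¬J(x) ∧ ¬M(w))

∀u ∃p ∃x ∃w (M(u) ∨ ¬J(p) ∨ ¬J(x) ∧ ¬M(w))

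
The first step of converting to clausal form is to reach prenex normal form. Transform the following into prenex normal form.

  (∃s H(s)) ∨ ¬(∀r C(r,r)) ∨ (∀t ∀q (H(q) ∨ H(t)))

Push ¬ through the quantifiers and connectives to reach negation normal form:
  (∃s H(s)) ∨ (∃r ¬C(r,r)) ∨ (∀t ∀q (H(q) ∨ H(t)))
All bound variables are already distinct, so no renaming is needed.
Extract every quantifier outward, since the variables are now distinct and don't occur free across branches:
  ∃s ∃r ∀t ∀q (H(s) ∨ ¬C(r,r) ∨ H(q) ∨ H(t))

∃s ∃r ∀t ∀q (H(s) ∨ ¬C(r,r) ∨ H(q) ∨ H(t))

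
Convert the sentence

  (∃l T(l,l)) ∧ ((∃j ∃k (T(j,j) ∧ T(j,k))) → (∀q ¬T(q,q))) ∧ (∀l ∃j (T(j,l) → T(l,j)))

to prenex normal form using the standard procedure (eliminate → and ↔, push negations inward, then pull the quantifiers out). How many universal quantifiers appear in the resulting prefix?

4

Eliminate → and ↔ using ¬ and ∨.
  (∃l T(l,l)) ∧ (¬(∃j ∃k (T(j,j) ∧ T(j,k))) ∨ (∀q ¬T(q,q))) ∧ (∀l ∃j (¬T(j,l) ∨ T(l,j)))
Move each ¬ inward, flipping quantifiers it crosses:
  (∃l T(l,l)) ∧ ((∀j ∀k (¬T(j,j) ∨ ¬T(j,k))) ∨ (∀q ¬T(q,q))) ∧ (∀l ∃j (¬T(j,l) ∨ T(l,j)))
Give each quantifier a distinct variable: l↦v1, j↦v.
  (∃l T(l,l)) ∧ ((∀j ∀k (¬T(j,j) ∨ ¬T(j,k))) ∨ (∀q ¬T(q,q))) ∧ (∀v1 ∃v (¬T(v,v1) ∨ T(v1,v)))
Pull the quantifiers to the front (each side's bound variable is not free in the other side):
  ∃l ∀j ∀k ∀q ∀v1 ∃v (T(l,l) ∧ (¬T(j,j) ∨ ¬T(j,k) ∨ ¬T(q,q)) ∧ (¬T(v,v1) ∨ T(v1,v)))
The prefix is ∃l ∀j ∀k ∀q ∀v1 ∃v: 4 universal, 2 existential.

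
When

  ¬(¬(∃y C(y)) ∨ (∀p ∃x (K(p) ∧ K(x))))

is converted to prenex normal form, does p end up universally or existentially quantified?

Move each ¬ inward, flipping quantifiers it crosses:
  (∃y C(y)) ∧ (∃p ∀x (¬K(p) ∨ ¬K(x)))
Extract every quantifier outward, since the variables are now distinct and don't occur free across branches:
  ∃y ∃p ∀x (C(y) ∧ (¬K(p) ∨ ¬K(x)))
The quantifier ∀p sits under an odd number of negations, so it flips to ∃p.

existential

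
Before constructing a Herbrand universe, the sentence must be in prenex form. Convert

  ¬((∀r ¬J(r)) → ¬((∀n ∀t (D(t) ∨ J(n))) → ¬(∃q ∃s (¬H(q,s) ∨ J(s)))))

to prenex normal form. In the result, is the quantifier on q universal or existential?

Eliminate → and ↔ using ¬ and ∨.
  ¬(¬(∀r ¬J(r)) ∨ ¬(¬(∀n ∀t (D(t) ∨ J(n))) ∨ ¬(∃q ∃s (¬H(q,s) ∨ J(s)))))
Drive negations inward (¬∀x A ≡ ∃x ¬A, ¬∃x A ≡ ∀x ¬A, De Morgan for ∧/∨):
  (∀r ¬J(r)) ∧ ((∃n ∃t (¬D(t) ∧ ¬J(n))) ∨ (∀q ∀s (H(q,s) ∧ ¬J(s))))
All bound variables are already distinct, so no renaming is needed.
Extract every quantifier outward, since the variables are now distinct and don't occur free across branches:
  ∀r ∃n ∃t ∀q ∀s (¬J(r) ∧ (¬D(t) ∧ ¬J(n) ∨ H(q,s) ∧ ¬J(s)))
The quantifier ∃q sits under an odd number of negations (counting the antecedent side of each →), so it flips to ∀q.

universal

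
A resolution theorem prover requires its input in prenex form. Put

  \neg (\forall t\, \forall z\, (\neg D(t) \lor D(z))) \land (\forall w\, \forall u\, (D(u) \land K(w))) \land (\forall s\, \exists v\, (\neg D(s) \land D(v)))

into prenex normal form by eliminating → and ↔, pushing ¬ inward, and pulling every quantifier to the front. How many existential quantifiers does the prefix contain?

3

Move each ¬ inward, flipping quantifiers it crosses:
  (\exists t\, \exists z\, (D(t) \land \neg D(z))) \land (\forall w\, \forall u\, (D(u) \land K(w))) \land (\forall s\, \exists v\, (\neg D(s) \land D(v)))
All bound variables are already distinct, so no renaming is needed.
Pull the quantifiers to the front (each side's bound variable is not free in the other side):
  \exists t\, \exists z\, \forall w\, \forall u\, \forall s\, \exists v\, (D(t) \land \neg D(z) \land D(u) \land K(w) \land \neg D(s) \land D(v))
The prefix is \exists t \exists z \forall w \forall u \forall s \exists v: 3 universal, 3 existential.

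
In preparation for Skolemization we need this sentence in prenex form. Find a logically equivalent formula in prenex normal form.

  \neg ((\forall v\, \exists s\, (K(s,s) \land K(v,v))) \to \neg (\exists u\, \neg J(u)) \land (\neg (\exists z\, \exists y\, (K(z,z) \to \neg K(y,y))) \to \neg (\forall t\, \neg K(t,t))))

\forall v\, \exists s\, \exists u\, \forall z\, \forall y\, \forall t\, (K(s,s) \land K(v,v) \land (\neg J(u) \lor K(z,z) \land K(y,y) \land \neg K(t,t)))

Rewrite implications/biconditionals: A → B as ¬A ∨ B.
  \neg (\neg (\forall v\, \exists s\, (K(s,s) \land K(v,v))) \lor \neg (\exists u\, \neg J(u)) \land (\neg \neg (\exists z\, \exists y\, (\neg K(z,z) \lor \neg K(y,y))) \lor \neg (\forall t\, \neg K(t,t))))
Drive negations inward (¬∀x A ≡ ∃x ¬A, ¬∃x A ≡ ∀x ¬A, De Morgan for ∧/∨):
  (\forall v\, \exists s\, (K(s,s) \land K(v,v))) \land ((\exists u\, \neg J(u)) \lor (\forall z\, \forall y\, (K(z,z) \land K(y,y))) \land (\forall t\, \neg K(t,t)))
All bound variables are already distinct, so no renaming is needed.
Finally move all quantifiers to the prefix:
  \forall v\, \exists s\, \exists u\, \forall z\, \forall y\, \forall t\, (K(s,s) \land K(v,v) \land (\neg J(u) \lor K(z,z) \land K(y,y) \land \neg K(t,t)))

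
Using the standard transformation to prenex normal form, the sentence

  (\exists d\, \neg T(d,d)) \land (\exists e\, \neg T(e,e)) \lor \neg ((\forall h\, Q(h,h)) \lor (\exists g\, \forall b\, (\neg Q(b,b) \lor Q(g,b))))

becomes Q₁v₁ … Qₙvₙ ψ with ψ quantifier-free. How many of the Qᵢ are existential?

4

Move each ¬ inward, flipping quantifiers it crosses:
  (\exists d\, \neg T(d,d)) \land (\exists e\, \neg T(e,e)) \lor (\exists h\, \neg Q(h,h)) \land (\forall g\, \exists b\, (Q(b,b) \land \neg Q(g,b)))
All bound variables are already distinct, so no renaming is needed.
Pull the quantifiers to the front (each side's bound variable is not free in the other side):
  \exists d\, \exists e\, \exists h\, \forall g\, \exists b\, (\neg T(d,d) \land \neg T(e,e) \lor \neg Q(h,h) \land Q(b,b) \land \neg Q(g,b))
The prefix is \exists d \exists e \exists h \forall g \exists b: 1 universal, 4 existential.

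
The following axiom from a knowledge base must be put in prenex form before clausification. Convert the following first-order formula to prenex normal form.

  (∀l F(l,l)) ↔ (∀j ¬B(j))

∃l ∀j ∃x ∀y1 ((¬F(l,l) ∨ ¬B(j)) ∧ (B(x) ∨ F(y1,y1)))

Eliminate → and ↔ using ¬ and ∨; A ↔ B as (¬A ∨ B) ∧ (¬B ∨ A).
  (¬(∀l F(l,l)) ∨ (∀j ¬B(j))) ∧ (¬(∀j ¬B(j)) ∨ (∀l F(l,l)))
Move each ¬ inward, flipping quantifiers it crosses:
  ((∃l ¬F(l,l)) ∨ (∀j ¬B(j))) ∧ ((∃j B(j)) ∨ (∀l F(l,l)))
Standardize variables apart so no two quantifiers bind the same name: j↦x, l↦y1.
  ((∃l ¬F(l,l)) ∨ (∀j ¬B(j))) ∧ ((∃x B(x)) ∨ (∀y1 F(y1,y1)))
Extract every quantifier outward, since the variables are now distinct and don't occur free across branches:
  ∃l ∀j ∃x ∀y1 ((¬F(l,l) ∨ ¬B(j)) ∧ (B(x) ∨ F(y1,y1)))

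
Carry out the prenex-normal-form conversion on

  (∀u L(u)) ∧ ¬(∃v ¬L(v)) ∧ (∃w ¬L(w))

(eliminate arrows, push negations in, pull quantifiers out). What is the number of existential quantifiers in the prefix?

1

Move each ¬ inward, flipping quantifiers it crosses:
  (∀u L(u)) ∧ (∀v L(v)) ∧ (∃w ¬L(w))
Finally move all quantifiers to the prefix:
  ∀u ∀v ∃w (L(u) ∧ L(v) ∧ ¬L(w))
The prefix is ∀u ∀v ∃w: 2 universal, 1 existential.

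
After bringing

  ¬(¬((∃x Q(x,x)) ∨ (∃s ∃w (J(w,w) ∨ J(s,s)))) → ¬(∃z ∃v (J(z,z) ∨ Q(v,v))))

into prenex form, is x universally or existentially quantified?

universal

First replace A → B with ¬A ∨ B.
  ¬(¬¬((∃x Q(x,x)) ∨ (∃s ∃w (J(w,w) ∨ J(s,s)))) ∨ ¬(∃z ∃v (J(z,z) ∨ Q(v,v))))
Push ¬ through the quantifiers and connectives to reach negation normal form:
  (∀x ¬Q(x,x)) ∧ (∀s ∀w (¬J(w,w) ∧ ¬J(s,s))) ∧ (∃z ∃v (J(z,z) ∨ Q(v,v)))
All bound variables are already distinct, so no renaming is needed.
Extract every quantifier outward, since the variables are now distinct and don't occur free across branches:
  ∀x ∀s ∀w ∃z ∃v (¬Q(x,x) ∧ ¬J(w,w) ∧ ¬J(s,s) ∧ (J(z,z) ∨ Q(v,v)))
The quantifier ∃x sits under an odd number of negations (counting the antecedent side of each →), so it flips to ∀x.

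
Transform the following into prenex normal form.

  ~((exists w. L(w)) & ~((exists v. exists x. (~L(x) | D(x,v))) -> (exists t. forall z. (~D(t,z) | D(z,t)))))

forall w. forall v. forall x. exists t. forall z. (~L(w) | L(x) & ~D(x,v) | ~D(t,z) | D(z,t))

Eliminate → and ↔ using ¬ and ∨.
  ~((exists w. L(w)) & ~(~(exists v. exists x. (~L(x) | D(x,v))) | (exists t. forall z. (~D(t,z) | D(z,t)))))
Move each ¬ inward, flipping quantifiers it crosses:
  (forall w. ~L(w)) | (forall v. forall x. (L(x) & ~D(x,v))) | (exists t. forall z. (~D(t,z) | D(z,t)))
All bound variables are already distinct, so no renaming is needed.
Extract every quantifier outward, since the variables are now distinct and don't occur free across branches:
  forall w. forall v. forall x. exists t. forall z. (~L(w) | L(x) & ~D(x,v) | ~D(t,z) | D(z,t))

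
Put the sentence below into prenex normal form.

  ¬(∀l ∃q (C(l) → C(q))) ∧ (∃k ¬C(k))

∃l ∀q ∃k (C(l) ∧ ¬C(q) ∧ ¬C(k))

Rewrite implications/biconditionals: A → B as ¬A ∨ B.
  ¬(∀l ∃q (¬C(l) ∨ C(q))) ∧ (∃k ¬C(k))
Drive negations inward (¬∀x A ≡ ∃x ¬A, ¬∃x A ≡ ∀x ¬A, De Morgan for ∧/∨):
  (∃l ∀q (C(l) ∧ ¬C(q))) ∧ (∃k ¬C(k))
All bound variables are already distinct, so no renaming is needed.
Pull the quantifiers to the front (each side's bound variable is not free in the other side):
  ∃l ∀q ∃k (C(l) ∧ ¬C(q) ∧ ¬C(k))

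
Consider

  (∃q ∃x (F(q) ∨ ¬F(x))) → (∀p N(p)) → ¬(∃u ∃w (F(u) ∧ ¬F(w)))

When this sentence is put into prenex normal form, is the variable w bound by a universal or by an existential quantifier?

universal

Eliminate → and ↔ using ¬ and ∨.
  ¬(∃q ∃x (F(q) ∨ ¬F(x))) ∨ ¬(∀p N(p)) ∨ ¬(∃u ∃w (F(u) ∧ ¬F(w)))
Push ¬ through the quantifiers and connectives to reach negation normal form:
  (∀q ∀x (¬F(q) ∧ F(x))) ∨ (∃p ¬N(p)) ∨ (∀u ∀w (¬F(u) ∨ F(w)))
All bound variables are already distinct, so no renaming is needed.
Finally move all quantifiers to the prefix:
  ∀q ∀x ∃p ∀u ∀w (¬F(q) ∧ F(x) ∨ ¬N(p) ∨ ¬F(u) ∨ F(w))
The quantifier ∃w sits under an odd number of negations (counting the antecedent side of each →), so it flips to ∀w.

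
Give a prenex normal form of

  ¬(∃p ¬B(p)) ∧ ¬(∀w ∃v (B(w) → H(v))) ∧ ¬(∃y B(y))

∀p ∃w ∀v ∀y (B(p) ∧ B(w) ∧ ¬H(v) ∧ ¬B(y))

First replace A → B with ¬A ∨ B.
  ¬(∃p ¬B(p)) ∧ ¬(∀w ∃v (¬B(w) ∨ H(v))) ∧ ¬(∃y B(y))
Move each ¬ inward, flipping quantifiers it crosses:
  (∀p B(p)) ∧ (∃w ∀v (B(w) ∧ ¬H(v))) ∧ (∀y ¬B(y))
Finally move all quantifiers to the prefix:
  ∀p ∃w ∀v ∀y (B(p) ∧ B(w) ∧ ¬H(v) ∧ ¬B(y))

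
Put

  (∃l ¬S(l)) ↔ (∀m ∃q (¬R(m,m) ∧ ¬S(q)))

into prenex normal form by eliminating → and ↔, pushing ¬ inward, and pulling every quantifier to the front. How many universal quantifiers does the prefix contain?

Rewrite implications/biconditionals: A → B as ¬A ∨ B; A ↔ B as (¬A ∨ B) ∧ (¬B ∨ A).
  (¬(∃l ¬S(l)) ∨ (∀m ∃q (¬R(m,m) ∧ ¬S(q)))) ∧ (¬(∀m ∃q (¬R(m,m) ∧ ¬S(q))) ∨ (∃l ¬S(l)))
Drive negations inward (¬∀x A ≡ ∃x ¬A, ¬∃x A ≡ ∀x ¬A, De Morgan for ∧/∨):
  ((∀l S(l)) ∨ (∀m ∃q (¬R(m,m) ∧ ¬S(q)))) ∧ ((∃m ∀q (R(m,m) ∨ S(q))) ∨ (∃l ¬S(l)))
Standardize variables apart so no two quantifiers bind the same name: m↦v1, q↦t, l↦c.
  ((∀l S(l)) ∨ (∀m ∃q (¬R(m,m) ∧ ¬S(q)))) ∧ ((∃v1 ∀t (R(v1,v1) ∨ S(t))) ∨ (∃c ¬S(c)))
Finally move all quantifiers to the prefix:
  ∀l ∀m ∃q ∃v1 ∀t ∃c ((S(l) ∨ ¬R(m,m) ∧ ¬S(q)) ∧ (R(v1,v1) ∨ S(t) ∨ ¬S(c)))
The prefix is ∀l ∀m ∃q ∃v1 ∀t ∃c: 3 universal, 3 existential.

3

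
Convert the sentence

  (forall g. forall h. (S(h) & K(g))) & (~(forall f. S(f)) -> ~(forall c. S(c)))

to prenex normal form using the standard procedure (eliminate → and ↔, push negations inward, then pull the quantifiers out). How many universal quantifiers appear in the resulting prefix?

3

Rewrite implications/biconditionals: A → B as ¬A ∨ B.
  (forall g. forall h. (S(h) & K(g))) & (~~(forall f. S(f)) | ~(forall c. S(c)))
Move each ¬ inward, flipping quantifiers it crosses:
  (forall g. forall h. (S(h) & K(g))) & ((forall f. S(f)) | (exists c. ~S(c)))
All bound variables are already distinct, so no renaming is needed.
Pull the quantifiers to the front (each side's bound variable is not free in the other side):
  forall g. forall h. forall f. exists c. (S(h) & K(g) & (S(f) | ~S(c)))
The prefix is forall g forall h forall f exists c: 3 universal, 1 existential.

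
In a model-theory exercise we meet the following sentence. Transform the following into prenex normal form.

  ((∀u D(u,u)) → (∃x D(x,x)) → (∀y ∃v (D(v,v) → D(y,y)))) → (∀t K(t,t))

Eliminate → and ↔ using ¬ and ∨.
  ¬(¬(∀u D(u,u)) ∨ ¬(∃x D(x,x)) ∨ (∀y ∃v (¬D(v,v) ∨ D(y,y)))) ∨ (∀t K(t,t))
Drive negations inward (¬∀x A ≡ ∃x ¬A, ¬∃x A ≡ ∀x ¬A, De Morgan for ∧/∨):
  (∀u D(u,u)) ∧ (∃x D(x,x)) ∧ (∃y ∀v (D(v,v) ∧ ¬D(y,y))) ∨ (∀t K(t,t))
All bound variables are already distinct, so no renaming is needed.
Extract every quantifier outward, since the variables are now distinct and don't occur free across branches:
  ∀u ∃x ∃y ∀v ∀t (D(u,u) ∧ D(x,x) ∧ D(v,v) ∧ ¬D(y,y) ∨ K(t,t))

∀u ∃x ∃y ∀v ∀t (D(u,u) ∧ D(x,x) ∧ D(v,v) ∧ ¬D(y,y) ∨ K(t,t))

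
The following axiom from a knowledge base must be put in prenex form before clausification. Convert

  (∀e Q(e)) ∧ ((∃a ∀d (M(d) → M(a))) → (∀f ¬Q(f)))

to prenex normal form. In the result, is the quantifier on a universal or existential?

universal

First replace A → B with ¬A ∨ B.
  (∀e Q(e)) ∧ (¬(∃a ∀d (¬M(d) ∨ M(a))) ∨ (∀f ¬Q(f)))
Push ¬ through the quantifiers and connectives to reach negation normal form:
  (∀e Q(e)) ∧ ((∀a ∃d (M(d) ∧ ¬M(a))) ∨ (∀f ¬Q(f)))
All bound variables are already distinct, so no renaming is needed.
Finally move all quantifiers to the prefix:
  ∀e ∀a ∃d ∀f (Q(e) ∧ (M(d) ∧ ¬M(a) ∨ ¬Q(f)))
The quantifier ∃a sits under an odd number of negations (counting the antecedent side of each →), so it flips to ∀a.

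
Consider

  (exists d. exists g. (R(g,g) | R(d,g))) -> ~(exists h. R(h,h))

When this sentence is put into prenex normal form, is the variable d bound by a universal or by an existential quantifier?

Rewrite implications/biconditionals: A → B as ¬A ∨ B.
  ~(exists d. exists g. (R(g,g) | R(d,g))) | ~(exists h. R(h,h))
Drive negations inward (¬∀x A ≡ ∃x ¬A, ¬∃x A ≡ ∀x ¬A, De Morgan for ∧/∨):
  (forall d. forall g. (~R(g,g) & ~R(d,g))) | (forall h. ~R(h,h))
All bound variables are already distinct, so no renaming is needed.
Extract every quantifier outward, since the variables are now distinct and don't occur free across branches:
  forall d. forall g. forall h. (~R(g,g) & ~R(d,g) | ~R(h,h))
The quantifier exists d sits under an odd number of negations (counting the antecedent side of each →), so it flips to forall d.

universal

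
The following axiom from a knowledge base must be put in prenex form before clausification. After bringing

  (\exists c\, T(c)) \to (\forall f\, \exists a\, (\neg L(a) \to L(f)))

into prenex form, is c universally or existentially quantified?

Rewrite implications/biconditionals: A → B as ¬A ∨ B.
  \neg (\exists c\, T(c)) \lor (\forall f\, \exists a\, (\neg \neg L(a) \lor L(f)))
Drive negations inward (¬∀x A ≡ ∃x ¬A, ¬∃x A ≡ ∀x ¬A, De Morgan for ∧/∨):
  (\forall c\, \neg T(c)) \lor (\forall f\, \exists a\, (L(a) \lor L(f)))
All bound variables are already distinct, so no renaming is needed.
Finally move all quantifiers to the prefix:
  \forall c\, \forall f\, \exists a\, (\neg T(c) \lor L(a) \lor L(f))
The quantifier \exists c sits under an odd number of negations (counting the antecedent side of each →), so it flips to \forall c.

universal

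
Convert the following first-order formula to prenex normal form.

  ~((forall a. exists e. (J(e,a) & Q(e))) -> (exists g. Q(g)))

forall a. exists e. forall g. (J(e,a) & Q(e) & ~Q(g))

Rewrite implications/biconditionals: A → B as ¬A ∨ B.
  ~(~(forall a. exists e. (J(e,a) & Q(e))) | (exists g. Q(g)))
Push ¬ through the quantifiers and connectives to reach negation normal form:
  (forall a. exists e. (J(e,a) & Q(e))) & (forall g. ~Q(g))
All bound variables are already distinct, so no renaming is needed.
Pull the quantifiers to the front (each side's bound variable is not free in the other side):
  forall a. exists e. forall g. (J(e,a) & Q(e) & ~Q(g))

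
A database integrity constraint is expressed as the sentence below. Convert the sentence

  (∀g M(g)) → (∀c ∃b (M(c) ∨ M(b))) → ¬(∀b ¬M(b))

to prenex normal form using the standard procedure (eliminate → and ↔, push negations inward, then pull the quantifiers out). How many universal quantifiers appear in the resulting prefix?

1

Rewrite implications/biconditionals: A → B as ¬A ∨ B.
  ¬(∀g M(g)) ∨ ¬(∀c ∃b (M(c) ∨ M(b))) ∨ ¬(∀b ¬M(b))
Push ¬ through the quantifiers and connectives to reach negation normal form:
  (∃g ¬M(g)) ∨ (∃c ∀b (¬M(c) ∧ ¬M(b))) ∨ (∃b M(b))
Rename bound variables to avoid capture: b↦r.
  (∃g ¬M(g)) ∨ (∃c ∀b (¬M(c) ∧ ¬M(b))) ∨ (∃r M(r))
Pull the quantifiers to the front (each side's bound variable is not free in the other side):
  ∃g ∃c ∀b ∃r (¬M(g) ∨ ¬M(c) ∧ ¬M(b) ∨ M(r))
The prefix is ∃g ∃c ∀b ∃r: 1 universal, 3 existential.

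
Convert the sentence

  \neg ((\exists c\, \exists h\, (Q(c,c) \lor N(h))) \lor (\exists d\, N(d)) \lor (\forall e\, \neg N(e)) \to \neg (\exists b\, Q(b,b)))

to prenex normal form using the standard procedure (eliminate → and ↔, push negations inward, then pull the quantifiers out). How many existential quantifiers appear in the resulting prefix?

Eliminate → and ↔ using ¬ and ∨.
  \neg (\neg ((\exists c\, \exists h\, (Q(c,c) \lor N(h))) \lor (\exists d\, N(d)) \lor (\forall e\, \neg N(e))) \lor \neg (\exists b\, Q(b,b)))
Push ¬ through the quantifiers and connectives to reach negation normal form:
  ((\exists c\, \exists h\, (Q(c,c) \lor N(h))) \lor (\exists d\, N(d)) \lor (\forall e\, \neg N(e))) \land (\exists b\, Q(b,b))
All bound variables are already distinct, so no renaming is needed.
Pull the quantifiers to the front (each side's bound variable is not free in the other side):
  \exists c\, \exists h\, \exists d\, \forall e\, \exists b\, ((Q(c,c) \lor N(h) \lor N(d) \lor \neg N(e)) \land Q(b,b))
The prefix is \exists c \exists h \exists d \forall e \exists b: 1 universal, 4 existential.

4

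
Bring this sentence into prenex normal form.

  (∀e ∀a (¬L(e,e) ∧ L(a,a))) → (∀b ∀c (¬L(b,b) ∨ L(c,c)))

First replace A → B with ¬A ∨ B.
  ¬(∀e ∀a (¬L(e,e) ∧ L(a,a))) ∨ (∀b ∀c (¬L(b,b) ∨ L(c,c)))
Drive negations inward (¬∀x A ≡ ∃x ¬A, ¬∃x A ≡ ∀x ¬A, De Morgan for ∧/∨):
  (∃e ∃a (L(e,e) ∨ ¬L(a,a))) ∨ (∀b ∀c (¬L(b,b) ∨ L(c,c)))
Pull the quantifiers to the front (each side's bound variable is not free in the other side):
  ∃e ∃a ∀b ∀c (L(e,e) ∨ ¬L(a,a) ∨ ¬L(b,b) ∨ L(c,c))

∃e ∃a ∀b ∀c (L(e,e) ∨ ¬L(a,a) ∨ ¬L(b,b) ∨ L(c,c))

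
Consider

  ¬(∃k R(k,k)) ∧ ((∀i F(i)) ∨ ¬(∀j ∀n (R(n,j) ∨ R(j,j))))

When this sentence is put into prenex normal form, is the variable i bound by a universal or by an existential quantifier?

universal

Move each ¬ inward, flipping quantifiers it crosses:
  (∀k ¬R(k,k)) ∧ ((∀i F(i)) ∨ (∃j ∃n (¬R(n,j) ∧ ¬R(j,j))))
Pull the quantifiers to the front (each side's bound variable is not free in the other side):
  ∀k ∀i ∃j ∃n (¬R(k,k) ∧ (F(i) ∨ ¬R(n,j) ∧ ¬R(j,j)))
The quantifier ∀i sits under an even number of negations, so it remains universal.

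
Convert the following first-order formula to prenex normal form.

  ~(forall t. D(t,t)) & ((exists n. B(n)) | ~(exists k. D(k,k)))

Move each ¬ inward, flipping quantifiers it crosses:
  (exists t. ~D(t,t)) & ((exists n. B(n)) | (forall k. ~D(k,k)))
All bound variables are already distinct, so no renaming is needed.
Pull the quantifiers to the front (each side's bound variable is not free in the other side):
  exists t. exists n. forall k. (~D(t,t) & (B(n) | ~D(k,k)))

exists t. exists n. forall k. (~D(t,t) & (B(n) | ~D(k,k)))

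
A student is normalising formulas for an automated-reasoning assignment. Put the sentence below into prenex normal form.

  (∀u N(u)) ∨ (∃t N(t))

∀u ∃t (N(u) ∨ N(t))

All bound variables are already distinct, so no renaming is needed.
Extract every quantifier outward, since the variables are now distinct and don't occur free across branches:
  ∀u ∃t (N(u) ∨ N(t))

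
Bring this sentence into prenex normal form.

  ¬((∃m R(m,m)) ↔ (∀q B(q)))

Rewrite implications/biconditionals: A → B as ¬A ∨ B; A ↔ B as (¬A ∨ B) ∧ (¬B ∨ A).
  ¬((¬(∃m R(m,m)) ∨ (∀q B(q))) ∧ (¬(∀q B(q)) ∨ (∃m R(m,m))))
Push ¬ through the quantifiers and connectives to reach negation normal form:
  (∃m R(m,m)) ∧ (∃q ¬B(q)) ∨ (∀q B(q)) ∧ (∀m ¬R(m,m))
Give each quantifier a distinct variable: q↦s, m↦y.
  (∃m R(m,m)) ∧ (∃q ¬B(q)) ∨ (∀s B(s)) ∧ (∀y ¬R(y,y))
Pull the quantifiers to the front (each side's bound variable is not free in the other side):
  ∃m ∃q ∀s ∀y (R(m,m) ∧ ¬B(q) ∨ B(s) ∧ ¬R(y,y))

∃m ∃q ∀s ∀y (R(m,m) ∧ ¬B(q) ∨ B(s) ∧ ¬R(y,y))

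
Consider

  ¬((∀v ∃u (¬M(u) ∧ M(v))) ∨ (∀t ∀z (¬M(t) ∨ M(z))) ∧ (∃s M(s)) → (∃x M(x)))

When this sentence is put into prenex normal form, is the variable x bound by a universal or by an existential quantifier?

universal

First replace A → B with ¬A ∨ B.
  ¬(¬((∀v ∃u (¬M(u) ∧ M(v))) ∨ (∀t ∀z (¬M(t) ∨ M(z))) ∧ (∃s M(s))) ∨ (∃x M(x)))
Push ¬ through the quantifiers and connectives to reach negation normal form:
  ((∀v ∃u (¬M(u) ∧ M(v))) ∨ (∀t ∀z (¬M(t) ∨ M(z))) ∧ (∃s M(s))) ∧ (∀x ¬M(x))
All bound variables are already distinct, so no renaming is needed.
Finally move all quantifiers to the prefix:
  ∀v ∃u ∀t ∀z ∃s ∀x ((¬M(u) ∧ M(v) ∨ (¬M(t) ∨ M(z)) ∧ M(s)) ∧ ¬M(x))
The quantifier ∃x sits under an odd number of negations (counting the antecedent side of each →), so it flips to ∀x.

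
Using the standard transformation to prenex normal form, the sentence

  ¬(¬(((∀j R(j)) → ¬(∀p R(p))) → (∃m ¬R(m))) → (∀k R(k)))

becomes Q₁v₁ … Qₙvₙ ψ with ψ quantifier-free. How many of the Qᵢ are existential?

3

Rewrite implications/biconditionals: A → B as ¬A ∨ B.
  ¬(¬¬(¬(¬(∀j R(j)) ∨ ¬(∀p R(p))) ∨ (∃m ¬R(m))) ∨ (∀k R(k)))
Push ¬ through the quantifiers and connectives to reach negation normal form:
  ((∃j ¬R(j)) ∨ (∃p ¬R(p))) ∧ (∀m R(m)) ∧ (∃k ¬R(k))
Pull the quantifiers to the front (each side's bound variable is not free in the other side):
  ∃j ∃p ∀m ∃k ((¬R(j) ∨ ¬R(p)) ∧ R(m) ∧ ¬R(k))
The prefix is ∃j ∃p ∀m ∃k: 1 universal, 3 existential.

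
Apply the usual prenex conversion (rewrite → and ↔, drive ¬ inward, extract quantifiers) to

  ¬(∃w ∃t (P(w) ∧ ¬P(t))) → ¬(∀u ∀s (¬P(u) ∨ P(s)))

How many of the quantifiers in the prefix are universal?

0

Rewrite implications/biconditionals: A → B as ¬A ∨ B.
  ¬¬(∃w ∃t (P(w) ∧ ¬P(t))) ∨ ¬(∀u ∀s (¬P(u) ∨ P(s)))
Drive negations inward (¬∀x A ≡ ∃x ¬A, ¬∃x A ≡ ∀x ¬A, De Morgan for ∧/∨):
  (∃w ∃t (P(w) ∧ ¬P(t))) ∨ (∃u ∃s (P(u) ∧ ¬P(s)))
Extract every quantifier outward, since the variables are now distinct and don't occur free across branches:
  ∃w ∃t ∃u ∃s (P(w) ∧ ¬P(t) ∨ P(u) ∧ ¬P(s))
The prefix is ∃w ∃t ∃u ∃s: 0 universal, 4 existential.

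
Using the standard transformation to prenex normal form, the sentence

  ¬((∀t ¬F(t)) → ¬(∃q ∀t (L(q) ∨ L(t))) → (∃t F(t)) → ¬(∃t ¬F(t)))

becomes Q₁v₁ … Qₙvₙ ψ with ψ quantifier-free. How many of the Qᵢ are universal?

Rewrite implications/biconditionals: A → B as ¬A ∨ B.
  ¬(¬(∀t ¬F(t)) ∨ ¬¬(∃q ∀t (L(q) ∨ L(t))) ∨ ¬(∃t F(t)) ∨ ¬(∃t ¬F(t)))
Move each ¬ inward, flipping quantifiers it crosses:
  (∀t ¬F(t)) ∧ (∀q ∃t (¬L(q) ∧ ¬L(t))) ∧ (∃t F(t)) ∧ (∃t ¬F(t))
Standardize variables apart so no two quantifiers bind the same name: t↦z1, t↦v, t↦p.
  (∀t ¬F(t)) ∧ (∀q ∃z1 (¬L(q) ∧ ¬L(z1))) ∧ (∃v F(v)) ∧ (∃p ¬F(p))
Extract every quantifier outward, since the variables are now distinct and don't occur free across branches:
  ∀t ∀q ∃z1 ∃v ∃p (¬F(t) ∧ ¬L(q) ∧ ¬L(z1) ∧ F(v) ∧ ¬F(p))
The prefix is ∀t ∀q ∃z1 ∃v ∃p: 2 universal, 3 existential.

2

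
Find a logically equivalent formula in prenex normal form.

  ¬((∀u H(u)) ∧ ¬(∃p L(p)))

Move each ¬ inward, flipping quantifiers it crosses:
  (∃u ¬H(u)) ∨ (∃p L(p))
Extract every quantifier outward, since the variables are now distinct and don't occur free across branches:
  ∃u ∃p (¬H(u) ∨ L(p))

∃u ∃p (¬H(u) ∨ L(p))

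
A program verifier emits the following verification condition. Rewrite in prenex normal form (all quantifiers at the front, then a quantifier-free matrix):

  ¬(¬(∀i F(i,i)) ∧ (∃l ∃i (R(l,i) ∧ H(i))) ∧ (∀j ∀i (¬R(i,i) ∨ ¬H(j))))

Move each ¬ inward, flipping quantifiers it crosses:
  (∀i F(i,i)) ∨ (∀l ∀i (¬R(l,i) ∨ ¬H(i))) ∨ (∃j ∃i (R(i,i) ∧ H(j)))
Rename bound variables to avoid capture: i↦r, i↦z1.
  (∀i F(i,i)) ∨ (∀l ∀r (¬R(l,r) ∨ ¬H(r))) ∨ (∃j ∃z1 (R(z1,z1) ∧ H(j)))
Extract every quantifier outward, since the variables are now distinct and don't occur free across branches:
  ∀i ∀l ∀r ∃j ∃z1 (F(i,i) ∨ ¬R(l,r) ∨ ¬H(r) ∨ R(z1,z1) ∧ H(j))

∀i ∀l ∀r ∃j ∃z1 (F(i,i) ∨ ¬R(l,r) ∨ ¬H(r) ∨ R(z1,z1) ∧ H(j))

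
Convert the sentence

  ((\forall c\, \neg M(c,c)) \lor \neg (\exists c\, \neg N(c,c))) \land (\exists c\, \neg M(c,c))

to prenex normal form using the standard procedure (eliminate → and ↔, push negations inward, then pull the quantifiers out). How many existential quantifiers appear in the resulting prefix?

Move each ¬ inward, flipping quantifiers it crosses:
  ((\forall c\, \neg M(c,c)) \lor (\forall c\, N(c,c))) \land (\exists c\, \neg M(c,c))
Standardize variables apart so no two quantifiers bind the same name: c↦p, c↦t.
  ((\forall c\, \neg M(c,c)) \lor (\forall p\, N(p,p))) \land (\exists t\, \neg M(t,t))
Finally move all quantifiers to the prefix:
  \forall c\, \forall p\, \exists t\, ((\neg M(c,c) \lor N(p,p)) \land \neg M(t,t))
The prefix is \forall c \forall p \exists t: 2 universal, 1 existential.

1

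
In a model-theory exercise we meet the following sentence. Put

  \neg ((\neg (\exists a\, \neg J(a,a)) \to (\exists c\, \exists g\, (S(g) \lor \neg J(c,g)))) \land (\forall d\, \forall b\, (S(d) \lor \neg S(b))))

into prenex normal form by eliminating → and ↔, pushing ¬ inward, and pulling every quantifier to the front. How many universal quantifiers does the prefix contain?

3

First replace A → B with ¬A ∨ B.
  \neg ((\neg \neg (\exists a\, \neg J(a,a)) \lor (\exists c\, \exists g\, (S(g) \lor \neg J(c,g)))) \land (\forall d\, \forall b\, (S(d) \lor \neg S(b))))
Move each ¬ inward, flipping quantifiers it crosses:
  (\forall a\, J(a,a)) \land (\forall c\, \forall g\, (\neg S(g) \land J(c,g))) \lor (\exists d\, \exists b\, (\neg S(d) \land S(b)))
All bound variables are already distinct, so no renaming is needed.
Pull the quantifiers to the front (each side's bound variable is not free in the other side):
  \forall a\, \forall c\, \forall g\, \exists d\, \exists b\, (J(a,a) \land \neg S(g) \land J(c,g) \lor \neg S(d) \land S(b))
The prefix is \forall a \forall c \forall g \exists d \exists b: 3 universal, 2 existential.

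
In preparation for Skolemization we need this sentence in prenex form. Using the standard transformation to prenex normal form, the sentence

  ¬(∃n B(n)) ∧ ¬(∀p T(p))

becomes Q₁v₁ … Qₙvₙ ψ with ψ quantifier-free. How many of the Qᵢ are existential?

Move each ¬ inward, flipping quantifiers it crosses:
  (∀n ¬B(n)) ∧ (∃p ¬T(p))
All bound variables are already distinct, so no renaming is needed.
Finally move all quantifiers to the prefix:
  ∀n ∃p (¬B(n) ∧ ¬T(p))
The prefix is ∀n ∃p: 1 universal, 1 existential.

1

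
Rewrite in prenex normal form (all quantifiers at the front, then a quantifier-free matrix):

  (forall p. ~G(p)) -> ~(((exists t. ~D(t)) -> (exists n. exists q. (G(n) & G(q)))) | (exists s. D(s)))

Eliminate → and ↔ using ¬ and ∨.
  ~(forall p. ~G(p)) | ~(~(exists t. ~D(t)) | (exists n. exists q. (G(n) & G(q))) | (exists s. D(s)))
Drive negations inward (¬∀x A ≡ ∃x ¬A, ¬∃x A ≡ ∀x ¬A, De Morgan for ∧/∨):
  (exists p. G(p)) | (exists t. ~D(t)) & (forall n. forall q. (~G(n) | ~G(q))) & (forall s. ~D(s))
Pull the quantifiers to the front (each side's bound variable is not free in the other side):
  exists p. exists t. forall n. forall q. forall s. (G(p) | ~D(t) & (~G(n) | ~G(q)) & ~D(s))

exists p. exists t. forall n. forall q. forall s. (G(p) | ~D(t) & (~G(n) | ~G(q)) & ~D(s))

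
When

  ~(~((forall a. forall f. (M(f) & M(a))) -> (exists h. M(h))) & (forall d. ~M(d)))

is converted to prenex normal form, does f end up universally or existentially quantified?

existential

First replace A → B with ¬A ∨ B.
  ~(~(~(forall a. forall f. (M(f) & M(a))) | (exists h. M(h))) & (forall d. ~M(d)))
Push ¬ through the quantifiers and connectives to reach negation normal form:
  (exists a. exists f. (~M(f) | ~M(a))) | (exists h. M(h)) | (exists d. M(d))
All bound variables are already distinct, so no renaming is needed.
Extract every quantifier outward, since the variables are now distinct and don't occur free across branches:
  exists a. exists f. exists h. exists d. (~M(f) | ~M(a) | M(h) | M(d))
The quantifier forall f sits under an odd number of negations (counting the antecedent side of each →), so it flips to exists f.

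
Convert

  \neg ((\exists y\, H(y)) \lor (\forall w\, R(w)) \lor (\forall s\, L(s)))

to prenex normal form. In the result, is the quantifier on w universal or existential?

Push ¬ through the quantifiers and connectives to reach negation normal form:
  (\forall y\, \neg H(y)) \land (\exists w\, \neg R(w)) \land (\exists s\, \neg L(s))
All bound variables are already distinct, so no renaming is needed.
Finally move all quantifiers to the prefix:
  \forall y\, \exists w\, \exists s\, (\neg H(y) \land \neg R(w) \land \neg L(s))
The quantifier \forall w sits under an odd number of negations, so it flips to \exists w.

existential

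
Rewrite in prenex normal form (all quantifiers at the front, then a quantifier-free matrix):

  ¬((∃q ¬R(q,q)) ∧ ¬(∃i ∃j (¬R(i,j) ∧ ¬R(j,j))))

Drive negations inward (¬∀x A ≡ ∃x ¬A, ¬∃x A ≡ ∀x ¬A, De Morgan for ∧/∨):
  (∀q R(q,q)) ∨ (∃i ∃j (¬R(i,j) ∧ ¬R(j,j)))
Finally move all quantifiers to the prefix:
  ∀q ∃i ∃j (R(q,q) ∨ ¬R(i,j) ∧ ¬R(j,j))

∀q ∃i ∃j (R(q,q) ∨ ¬R(i,j) ∧ ¬R(j,j))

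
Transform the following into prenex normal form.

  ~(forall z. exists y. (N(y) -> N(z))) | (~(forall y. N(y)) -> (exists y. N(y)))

exists z. forall y. forall w1. exists x1. (N(y) & ~N(z) | N(w1) | N(x1))

First replace A → B with ¬A ∨ B.
  ~(forall z. exists y. (~N(y) | N(z))) | ~~(forall y. N(y)) | (exists y. N(y))
Push ¬ through the quantifiers and connectives to reach negation normal form:
  (exists z. forall y. (N(y) & ~N(z))) | (forall y. N(y)) | (exists y. N(y))
Standardize variables apart so no two quantifiers bind the same name: y↦w1, y↦x1.
  (exists z. forall y. (N(y) & ~N(z))) | (forall w1. N(w1)) | (exists x1. N(x1))
Extract every quantifier outward, since the variables are now distinct and don't occur free across branches:
  exists z. forall y. forall w1. exists x1. (N(y) & ~N(z) | N(w1) | N(x1))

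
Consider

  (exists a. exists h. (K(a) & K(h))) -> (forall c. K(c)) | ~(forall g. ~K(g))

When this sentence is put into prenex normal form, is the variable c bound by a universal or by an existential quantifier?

universal

First replace A → B with ¬A ∨ B.
  ~(exists a. exists h. (K(a) & K(h))) | (forall c. K(c)) | ~(forall g. ~K(g))
Push ¬ through the quantifiers and connectives to reach negation normal form:
  (forall a. forall h. (~K(a) | ~K(h))) | (forall c. K(c)) | (exists g. K(g))
All bound variables are already distinct, so no renaming is needed.
Finally move all quantifiers to the prefix:
  forall a. forall h. forall c. exists g. (~K(a) | ~K(h) | K(c) | K(g))
The quantifier forall c sits under an even number of negations (counting the antecedent side of each →), so it remains universal.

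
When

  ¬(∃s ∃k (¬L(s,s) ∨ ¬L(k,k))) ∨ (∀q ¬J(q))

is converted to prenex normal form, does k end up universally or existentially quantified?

universal

Push ¬ through the quantifiers and connectives to reach negation normal form:
  (∀s ∀k (L(s,s) ∧ L(k,k))) ∨ (∀q ¬J(q))
Extract every quantifier outward, since the variables are now distinct and don't occur free across branches:
  ∀s ∀k ∀q (L(s,s) ∧ L(k,k) ∨ ¬J(q))
The quantifier ∃k sits under an odd number of negations, so it flips to ∀k.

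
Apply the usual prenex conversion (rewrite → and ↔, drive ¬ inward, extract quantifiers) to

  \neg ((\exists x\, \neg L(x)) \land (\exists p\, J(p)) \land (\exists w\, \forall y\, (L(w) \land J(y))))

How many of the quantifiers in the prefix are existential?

1

Push ¬ through the quantifiers and connectives to reach negation normal form:
  (\forall x\, L(x)) \lor (\forall p\, \neg J(p)) \lor (\forall w\, \exists y\, (\neg L(w) \lor \neg J(y)))
Pull the quantifiers to the front (each side's bound variable is not free in the other side):
  \forall x\, \forall p\, \forall w\, \exists y\, (L(x) \lor \neg J(p) \lor \neg L(w) \lor \neg J(y))
The prefix is \forall x \forall p \forall w \exists y: 3 universal, 1 existential.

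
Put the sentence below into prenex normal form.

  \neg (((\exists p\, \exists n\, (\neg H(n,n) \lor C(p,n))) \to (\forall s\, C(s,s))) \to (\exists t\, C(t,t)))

\forall p\, \forall n\, \forall s\, \forall t\, ((H(n,n) \land \neg C(p,n) \lor C(s,s)) \land \neg C(t,t))

First replace A → B with ¬A ∨ B.
  \neg (\neg (\neg (\exists p\, \exists n\, (\neg H(n,n) \lor C(p,n))) \lor (\forall s\, C(s,s))) \lor (\exists t\, C(t,t)))
Drive negations inward (¬∀x A ≡ ∃x ¬A, ¬∃x A ≡ ∀x ¬A, De Morgan for ∧/∨):
  ((\forall p\, \forall n\, (H(n,n) \land \neg C(p,n))) \lor (\forall s\, C(s,s))) \land (\forall t\, \neg C(t,t))
All bound variables are already distinct, so no renaming is needed.
Finally move all quantifiers to the prefix:
  \forall p\, \forall n\, \forall s\, \forall t\, ((H(n,n) \land \neg C(p,n) \lor C(s,s)) \land \neg C(t,t))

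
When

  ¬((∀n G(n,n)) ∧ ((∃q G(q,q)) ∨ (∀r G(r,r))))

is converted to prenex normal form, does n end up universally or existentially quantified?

Move each ¬ inward, flipping quantifiers it crosses:
  (∃n ¬G(n,n)) ∨ (∀q ¬G(q,q)) ∧ (∃r ¬G(r,r))
All bound variables are already distinct, so no renaming is needed.
Extract every quantifier outward, since the variables are now distinct and don't occur free across branches:
  ∃n ∀q ∃r (¬G(n,n) ∨ ¬G(q,q) ∧ ¬G(r,r))
The quantifier ∀n sits under an odd number of negations, so it flips to ∃n.

existential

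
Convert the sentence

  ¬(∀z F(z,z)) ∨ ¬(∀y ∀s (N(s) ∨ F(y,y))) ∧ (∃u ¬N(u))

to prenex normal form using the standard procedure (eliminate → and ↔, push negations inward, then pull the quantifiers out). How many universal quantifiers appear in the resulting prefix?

Push ¬ through the quantifiers and connectives to reach negation normal form:
  (∃z ¬F(z,z)) ∨ (∃y ∃s (¬N(s) ∧ ¬F(y,y))) ∧ (∃u ¬N(u))
Pull the quantifiers to the front (each side's bound variable is not free in the other side):
  ∃z ∃y ∃s ∃u (¬F(z,z) ∨ ¬N(s) ∧ ¬F(y,y) ∧ ¬N(u))
The prefix is ∃z ∃y ∃s ∃u: 0 universal, 4 existential.

0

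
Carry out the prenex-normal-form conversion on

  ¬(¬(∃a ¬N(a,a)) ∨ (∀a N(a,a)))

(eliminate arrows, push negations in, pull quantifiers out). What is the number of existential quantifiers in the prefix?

2

Push ¬ through the quantifiers and connectives to reach negation normal form:
  (∃a ¬N(a,a)) ∧ (∃a ¬N(a,a))
Give each quantifier a distinct variable: a↦q.
  (∃a ¬N(a,a)) ∧ (∃q ¬N(q,q))
Extract every quantifier outward, since the variables are now distinct and don't occur free across branches:
  ∃a ∃q (¬N(a,a) ∧ ¬N(q,q))
The prefix is ∃a ∃q: 0 universal, 2 existential.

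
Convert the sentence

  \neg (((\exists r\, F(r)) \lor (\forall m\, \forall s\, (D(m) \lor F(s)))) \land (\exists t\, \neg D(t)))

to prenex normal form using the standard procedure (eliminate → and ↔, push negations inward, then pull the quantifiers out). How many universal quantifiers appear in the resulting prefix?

2

Drive negations inward (¬∀x A ≡ ∃x ¬A, ¬∃x A ≡ ∀x ¬A, De Morgan for ∧/∨):
  (\forall r\, \neg F(r)) \land (\exists m\, \exists s\, (\neg D(m) \land \neg F(s))) \lor (\forall t\, D(t))
All bound variables are already distinct, so no renaming is needed.
Finally move all quantifiers to the prefix:
  \forall r\, \exists m\, \exists s\, \forall t\, (\neg F(r) \land \neg D(m) \land \neg F(s) \lor D(t))
The prefix is \forall r \exists m \exists s \forall t: 2 universal, 2 existential.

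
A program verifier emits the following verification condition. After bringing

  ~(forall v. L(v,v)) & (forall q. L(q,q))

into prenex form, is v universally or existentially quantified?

existential

Push ¬ through the quantifiers and connectives to reach negation normal form:
  (exists v. ~L(v,v)) & (forall q. L(q,q))
Pull the quantifiers to the front (each side's bound variable is not free in the other side):
  exists v. forall q. (~L(v,v) & L(q,q))
The quantifier forall v sits under an odd number of negations, so it flips to exists v.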